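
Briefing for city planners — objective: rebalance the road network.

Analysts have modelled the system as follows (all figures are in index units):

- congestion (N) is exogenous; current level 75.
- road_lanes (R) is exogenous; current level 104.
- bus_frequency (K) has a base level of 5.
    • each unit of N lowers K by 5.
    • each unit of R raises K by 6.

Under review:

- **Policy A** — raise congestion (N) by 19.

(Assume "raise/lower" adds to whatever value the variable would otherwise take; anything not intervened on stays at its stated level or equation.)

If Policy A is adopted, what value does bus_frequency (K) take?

159

Policy A (N + 19):
  N = 75 + 19 = 94
  R = 104
  K = 5 − 5·94 + 6·104 = 159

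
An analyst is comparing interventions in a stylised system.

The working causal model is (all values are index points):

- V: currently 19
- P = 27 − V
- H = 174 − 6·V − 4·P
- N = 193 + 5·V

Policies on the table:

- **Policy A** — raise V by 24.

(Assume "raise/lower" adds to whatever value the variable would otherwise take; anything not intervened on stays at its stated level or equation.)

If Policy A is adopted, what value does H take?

-20

Policy A (V + 24):
  V = 19 + 24 = 43
  P = 27 − 43 = -16
  H = 174 − 6·43 − 4·(-16) = -20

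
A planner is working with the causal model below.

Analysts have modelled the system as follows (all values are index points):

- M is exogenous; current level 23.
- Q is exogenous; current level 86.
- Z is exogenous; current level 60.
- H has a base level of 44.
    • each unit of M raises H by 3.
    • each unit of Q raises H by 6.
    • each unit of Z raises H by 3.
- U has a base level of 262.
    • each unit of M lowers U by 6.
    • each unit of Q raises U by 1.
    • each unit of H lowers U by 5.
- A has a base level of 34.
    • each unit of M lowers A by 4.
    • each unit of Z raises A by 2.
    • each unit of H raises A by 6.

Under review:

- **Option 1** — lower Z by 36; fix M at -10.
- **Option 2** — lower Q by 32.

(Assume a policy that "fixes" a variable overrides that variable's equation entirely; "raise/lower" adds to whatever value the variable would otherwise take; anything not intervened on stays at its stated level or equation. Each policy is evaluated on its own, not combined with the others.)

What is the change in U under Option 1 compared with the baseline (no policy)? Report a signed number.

1233

Baseline:
  M = 23
  Q = 86
  Z = 60
  H = 44 + 3·23 + 6·86 + 3·60 = 809
  U = 262 − 6·23 + 86 − 5·809 = -3835
Option 1 (Z − 36, M := -10):
  M = -10
  Q = 86
  Z = 60 − 36 = 24
  H = 44 + 3·(-10) + 6·86 + 3·24 = 602
  U = 262 − 6·(-10) + 86 − 5·602 = -2602
Change in U: -2602 − (-3835) = 1233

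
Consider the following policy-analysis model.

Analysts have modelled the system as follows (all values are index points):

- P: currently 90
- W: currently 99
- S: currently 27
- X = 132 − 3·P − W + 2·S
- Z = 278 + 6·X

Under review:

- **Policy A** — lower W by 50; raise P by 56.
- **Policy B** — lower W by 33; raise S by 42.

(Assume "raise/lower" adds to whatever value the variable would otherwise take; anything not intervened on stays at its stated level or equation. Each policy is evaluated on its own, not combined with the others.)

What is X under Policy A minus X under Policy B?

-235

Policy A (W − 50, P + 56):
  P = 90 + 56 = 146
  W = 99 − 50 = 49
  S = 27
  X = 132 − 3·146 − 49 + 2·27 = -301
Policy B (W − 33, S + 42):
  P = 90
  W = 99 − 33 = 66
  S = 27 + 42 = 69
  X = 132 − 3·90 − 66 + 2·69 = -66
X: -301 − (-66) = -235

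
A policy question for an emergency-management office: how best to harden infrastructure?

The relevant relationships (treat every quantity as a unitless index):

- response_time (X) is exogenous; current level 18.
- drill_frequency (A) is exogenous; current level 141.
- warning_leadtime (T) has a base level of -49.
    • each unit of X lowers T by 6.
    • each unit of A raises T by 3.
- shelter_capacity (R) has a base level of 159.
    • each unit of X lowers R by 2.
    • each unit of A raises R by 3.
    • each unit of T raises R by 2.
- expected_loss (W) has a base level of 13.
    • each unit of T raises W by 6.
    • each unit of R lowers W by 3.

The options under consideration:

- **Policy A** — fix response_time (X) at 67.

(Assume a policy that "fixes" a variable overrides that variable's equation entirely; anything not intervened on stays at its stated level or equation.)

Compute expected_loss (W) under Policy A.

Policy A (X := 67):
  X = 67
  A = 141
  T = -49 − 6·67 + 3·141 = -28
  R = 159 − 2·67 + 3·141 + 2·(-28) = 392
  W = 13 + 6·(-28) − 3·392 = -1331

-1331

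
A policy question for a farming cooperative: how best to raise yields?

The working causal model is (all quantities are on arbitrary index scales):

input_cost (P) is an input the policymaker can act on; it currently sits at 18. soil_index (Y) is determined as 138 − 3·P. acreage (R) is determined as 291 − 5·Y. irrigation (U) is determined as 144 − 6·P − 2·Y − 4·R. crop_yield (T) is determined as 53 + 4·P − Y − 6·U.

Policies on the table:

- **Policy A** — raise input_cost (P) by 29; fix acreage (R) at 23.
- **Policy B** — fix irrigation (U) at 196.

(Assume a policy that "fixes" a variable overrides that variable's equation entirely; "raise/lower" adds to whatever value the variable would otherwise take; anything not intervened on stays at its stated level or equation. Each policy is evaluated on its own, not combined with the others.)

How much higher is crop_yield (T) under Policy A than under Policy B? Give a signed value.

Policy A (P + 29, R := 23):
  P = 18 + 29 = 47
  Y = 138 − 3·47 = -3
  R = 23
  U = 144 − 6·47 − 2·(-3) − 4·23 = -224
  T = 53 + 4·47 − (-3) − 6·(-224) = 1588
Policy B (U := 196):
  P = 18
  Y = 138 − 3·18 = 84
  R = 291 − 5·84 = -129
  U = 196
  T = 53 + 4·18 − 84 − 6·196 = -1135
T: 1588 − (-1135) = 2723

2723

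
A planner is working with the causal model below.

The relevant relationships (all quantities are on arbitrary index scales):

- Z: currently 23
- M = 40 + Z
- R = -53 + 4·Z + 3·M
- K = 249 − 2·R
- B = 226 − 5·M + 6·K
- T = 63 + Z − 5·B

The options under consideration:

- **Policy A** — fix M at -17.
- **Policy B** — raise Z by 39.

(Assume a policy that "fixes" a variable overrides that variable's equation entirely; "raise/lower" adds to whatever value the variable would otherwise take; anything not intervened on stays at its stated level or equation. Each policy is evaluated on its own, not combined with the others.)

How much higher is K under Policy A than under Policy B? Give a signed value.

1026

Policy A (M := -17):
  Z = 23
  M = -17
  R = -53 + 4·23 + 3·(-17) = -12
  K = 249 − 2·(-12) = 273
Policy B (Z + 39):
  Z = 23 + 39 = 62
  M = 40 + 62 = 102
  R = -53 + 4·62 + 3·102 = 501
  K = 249 − 2·501 = -753
K: 273 − (-753) = 1026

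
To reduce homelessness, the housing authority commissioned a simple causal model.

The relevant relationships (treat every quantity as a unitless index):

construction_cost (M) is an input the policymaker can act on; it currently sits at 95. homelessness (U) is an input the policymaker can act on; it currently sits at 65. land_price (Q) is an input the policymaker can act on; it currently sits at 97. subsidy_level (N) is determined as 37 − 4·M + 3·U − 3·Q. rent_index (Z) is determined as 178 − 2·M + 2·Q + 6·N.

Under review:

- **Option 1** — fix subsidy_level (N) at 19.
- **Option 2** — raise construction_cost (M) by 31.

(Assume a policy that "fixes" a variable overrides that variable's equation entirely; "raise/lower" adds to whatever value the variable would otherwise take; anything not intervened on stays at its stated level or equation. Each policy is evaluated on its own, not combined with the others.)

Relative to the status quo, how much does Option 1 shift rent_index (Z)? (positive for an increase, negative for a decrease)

Baseline:
  M = 95
  U = 65
  Q = 97
  N = 37 − 4·95 + 3·65 − 3·97 = -439
  Z = 178 − 2·95 + 2·97 + 6·(-439) = -2452
Option 1 (N := 19):
  M = 95
  U = 65
  Q = 97
  N = 19
  Z = 178 − 2·95 + 2·97 + 6·19 = 296
Change in Z: 296 − (-2452) = 2748

2748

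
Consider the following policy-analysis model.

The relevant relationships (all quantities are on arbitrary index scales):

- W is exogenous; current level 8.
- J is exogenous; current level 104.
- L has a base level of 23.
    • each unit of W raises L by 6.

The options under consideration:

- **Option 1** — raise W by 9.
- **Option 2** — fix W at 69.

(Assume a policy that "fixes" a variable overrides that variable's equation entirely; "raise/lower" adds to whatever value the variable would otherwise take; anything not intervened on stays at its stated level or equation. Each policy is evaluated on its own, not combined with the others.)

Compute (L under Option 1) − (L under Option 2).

-312

Option 1 (W + 9):
  W = 8 + 9 = 17
  L = 23 + 6·17 = 125
Option 2 (W := 69):
  W = 69
  L = 23 + 6·69 = 437
L: 125 − 437 = -312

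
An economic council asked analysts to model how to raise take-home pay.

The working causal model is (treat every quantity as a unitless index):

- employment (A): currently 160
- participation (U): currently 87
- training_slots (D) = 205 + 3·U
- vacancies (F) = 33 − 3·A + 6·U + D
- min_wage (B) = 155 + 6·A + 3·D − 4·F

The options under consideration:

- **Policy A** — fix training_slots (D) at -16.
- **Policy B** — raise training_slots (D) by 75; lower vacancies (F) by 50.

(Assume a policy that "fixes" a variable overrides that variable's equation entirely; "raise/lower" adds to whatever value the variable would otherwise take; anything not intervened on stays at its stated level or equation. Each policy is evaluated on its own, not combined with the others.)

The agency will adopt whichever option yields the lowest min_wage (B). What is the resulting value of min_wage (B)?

474

Policy A (D := -16):
  A = 160
  U = 87
  D = -16
  F = 33 − 3·160 + 6·87 + (-16) = 59
  B = 155 + 6·160 + 3·(-16) − 4·59 = 831
Policy B (D + 75, F − 50):
  A = 160
  U = 87
  D = 205 + 3·87 (+75 from intervention) = 541
  F = 33 − 3·160 + 6·87 + 541 (−50 from intervention) = 566
  B = 155 + 6·160 + 3·541 − 4·566 = 474
Comparing — Policy A: B=831, Policy B: B=474. Lowest is 474 (Policy B).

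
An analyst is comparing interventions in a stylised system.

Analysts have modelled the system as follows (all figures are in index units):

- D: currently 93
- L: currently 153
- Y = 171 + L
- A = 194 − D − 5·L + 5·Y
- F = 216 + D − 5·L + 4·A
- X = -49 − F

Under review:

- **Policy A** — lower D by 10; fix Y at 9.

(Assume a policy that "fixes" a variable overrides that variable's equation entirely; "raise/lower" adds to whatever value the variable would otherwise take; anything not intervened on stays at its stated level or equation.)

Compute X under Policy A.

Policy A (D − 10, Y := 9):
  D = 93 − 10 = 83
  L = 153
  Y = 9
  A = 194 − 83 − 5·153 + 5·9 = -609
  F = 216 + 83 − 5·153 + 4·(-609) = -2902
  X = -49 − (-2902) = 2853

2853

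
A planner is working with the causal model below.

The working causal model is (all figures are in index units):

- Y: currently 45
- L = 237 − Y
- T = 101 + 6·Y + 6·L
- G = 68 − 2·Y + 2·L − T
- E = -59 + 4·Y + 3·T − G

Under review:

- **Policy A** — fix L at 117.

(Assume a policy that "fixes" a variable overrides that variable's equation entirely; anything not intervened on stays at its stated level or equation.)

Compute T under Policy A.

Policy A (L := 117):
  Y = 45
  L = 117
  T = 101 + 6·45 + 6·117 = 1073

1073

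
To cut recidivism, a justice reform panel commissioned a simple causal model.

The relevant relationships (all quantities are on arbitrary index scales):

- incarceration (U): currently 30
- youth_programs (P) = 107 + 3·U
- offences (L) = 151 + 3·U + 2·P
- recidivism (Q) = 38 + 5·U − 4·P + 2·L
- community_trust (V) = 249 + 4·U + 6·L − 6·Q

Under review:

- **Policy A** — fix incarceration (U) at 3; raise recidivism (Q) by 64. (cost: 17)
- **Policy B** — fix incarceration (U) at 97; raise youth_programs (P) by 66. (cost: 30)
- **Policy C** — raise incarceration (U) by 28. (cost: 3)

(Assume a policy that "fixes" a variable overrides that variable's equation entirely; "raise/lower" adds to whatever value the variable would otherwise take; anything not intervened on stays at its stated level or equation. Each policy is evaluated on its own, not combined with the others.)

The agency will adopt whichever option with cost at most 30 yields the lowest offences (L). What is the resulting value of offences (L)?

392

Policy A (U := 3, Q + 64):
  U = 3
  P = 107 + 3·3 = 116
  L = 151 + 3·3 + 2·116 = 392
Policy B (U := 97, P + 66):
  U = 97
  P = 107 + 3·97 (+66 from intervention) = 464
  L = 151 + 3·97 + 2·464 = 1370
Policy C (U + 28):
  U = 30 + 28 = 58
  P = 107 + 3·58 = 281
  L = 151 + 3·58 + 2·281 = 887
Comparing — Policy A: L=392, Policy B: L=1370, Policy C: L=887. Lowest is 392 (Policy A).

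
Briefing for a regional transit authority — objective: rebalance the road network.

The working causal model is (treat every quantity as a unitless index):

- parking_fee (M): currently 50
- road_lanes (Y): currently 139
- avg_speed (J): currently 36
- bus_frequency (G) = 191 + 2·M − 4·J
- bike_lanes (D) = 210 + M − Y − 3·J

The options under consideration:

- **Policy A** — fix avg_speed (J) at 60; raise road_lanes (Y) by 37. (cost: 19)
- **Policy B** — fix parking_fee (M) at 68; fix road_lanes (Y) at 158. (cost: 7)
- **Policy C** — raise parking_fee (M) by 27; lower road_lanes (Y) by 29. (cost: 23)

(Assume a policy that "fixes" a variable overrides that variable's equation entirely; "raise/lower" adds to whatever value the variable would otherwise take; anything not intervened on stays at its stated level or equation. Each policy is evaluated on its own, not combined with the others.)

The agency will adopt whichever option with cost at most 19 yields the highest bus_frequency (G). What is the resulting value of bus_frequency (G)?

183

Policy A (J := 60, Y + 37):
  M = 50
  J = 60
  G = 191 + 2·50 − 4·60 = 51
Policy B (M := 68, Y := 158):
  M = 68
  J = 36
  G = 191 + 2·68 − 4·36 = 183
Comparing — Policy A: G=51, Policy B: G=183. Highest is 183 (Policy B).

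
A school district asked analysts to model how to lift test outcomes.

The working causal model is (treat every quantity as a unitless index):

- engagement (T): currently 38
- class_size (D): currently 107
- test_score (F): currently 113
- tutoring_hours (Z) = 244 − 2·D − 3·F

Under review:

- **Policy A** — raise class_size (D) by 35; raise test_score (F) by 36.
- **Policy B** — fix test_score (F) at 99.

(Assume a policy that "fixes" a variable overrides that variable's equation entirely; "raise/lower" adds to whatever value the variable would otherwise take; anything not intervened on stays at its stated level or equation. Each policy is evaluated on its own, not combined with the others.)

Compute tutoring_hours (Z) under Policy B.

Policy B (F := 99):
  D = 107
  F = 99
  Z = 244 − 2·107 − 3·99 = -267

-267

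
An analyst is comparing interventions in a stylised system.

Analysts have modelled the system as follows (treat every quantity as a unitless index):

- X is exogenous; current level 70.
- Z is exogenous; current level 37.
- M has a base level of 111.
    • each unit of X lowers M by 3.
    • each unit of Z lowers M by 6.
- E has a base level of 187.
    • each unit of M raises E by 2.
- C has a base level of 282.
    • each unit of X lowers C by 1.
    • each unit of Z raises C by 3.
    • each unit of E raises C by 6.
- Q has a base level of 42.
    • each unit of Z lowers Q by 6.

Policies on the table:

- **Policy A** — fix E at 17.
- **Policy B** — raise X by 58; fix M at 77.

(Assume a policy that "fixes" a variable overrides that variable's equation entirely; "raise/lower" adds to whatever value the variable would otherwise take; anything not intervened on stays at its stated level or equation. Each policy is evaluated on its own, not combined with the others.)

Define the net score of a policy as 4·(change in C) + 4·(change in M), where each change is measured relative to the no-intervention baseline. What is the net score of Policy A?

Baseline:
  X = 70
  Z = 37
  M = 111 − 3·70 − 6·37 = -321
  E = 187 + 2·(-321) = -455
  C = 282 − 70 + 3·37 + 6·(-455) = -2407
Policy A (E := 17):
  X = 70
  Z = 37
  M = 111 − 3·70 − 6·37 = -321
  E = 17
  C = 282 − 70 + 3·37 + 6·17 = 425
ΔC = 425 − (-2407) = 2832; ΔM = -321 − (-321) = 0
Score = 4·2832 + 4·0 = 11328

11328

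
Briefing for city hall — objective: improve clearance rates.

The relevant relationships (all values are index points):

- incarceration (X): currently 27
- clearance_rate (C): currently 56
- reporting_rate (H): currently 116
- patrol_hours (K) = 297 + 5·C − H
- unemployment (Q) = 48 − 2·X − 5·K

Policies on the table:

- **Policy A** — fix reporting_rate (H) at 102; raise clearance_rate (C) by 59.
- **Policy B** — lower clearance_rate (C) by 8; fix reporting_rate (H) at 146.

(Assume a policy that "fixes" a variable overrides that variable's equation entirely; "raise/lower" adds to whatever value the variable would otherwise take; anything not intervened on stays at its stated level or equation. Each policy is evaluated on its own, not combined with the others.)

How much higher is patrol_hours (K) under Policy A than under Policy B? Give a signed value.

379

Policy A (H := 102, C + 59):
  C = 56 + 59 = 115
  H = 102
  K = 297 + 5·115 − 102 = 770
Policy B (C − 8, H := 146):
  C = 56 − 8 = 48
  H = 146
  K = 297 + 5·48 − 146 = 391
K: 770 − 391 = 379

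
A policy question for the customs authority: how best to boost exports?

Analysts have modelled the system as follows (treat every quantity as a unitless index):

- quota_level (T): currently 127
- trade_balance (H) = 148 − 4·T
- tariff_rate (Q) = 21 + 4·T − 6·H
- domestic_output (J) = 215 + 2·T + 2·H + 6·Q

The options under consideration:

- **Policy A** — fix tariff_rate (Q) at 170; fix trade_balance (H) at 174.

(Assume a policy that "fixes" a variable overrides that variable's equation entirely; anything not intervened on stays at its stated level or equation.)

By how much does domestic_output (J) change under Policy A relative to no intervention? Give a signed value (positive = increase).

-14046

Baseline:
  T = 127
  H = 148 − 4·127 = -360
  Q = 21 + 4·127 − 6·(-360) = 2689
  J = 215 + 2·127 + 2·(-360) + 6·2689 = 15883
Policy A (Q := 170, H := 174):
  T = 127
  H = 174
  Q = 170
  J = 215 + 2·127 + 2·174 + 6·170 = 1837
Change in J: 1837 − 15883 = -14046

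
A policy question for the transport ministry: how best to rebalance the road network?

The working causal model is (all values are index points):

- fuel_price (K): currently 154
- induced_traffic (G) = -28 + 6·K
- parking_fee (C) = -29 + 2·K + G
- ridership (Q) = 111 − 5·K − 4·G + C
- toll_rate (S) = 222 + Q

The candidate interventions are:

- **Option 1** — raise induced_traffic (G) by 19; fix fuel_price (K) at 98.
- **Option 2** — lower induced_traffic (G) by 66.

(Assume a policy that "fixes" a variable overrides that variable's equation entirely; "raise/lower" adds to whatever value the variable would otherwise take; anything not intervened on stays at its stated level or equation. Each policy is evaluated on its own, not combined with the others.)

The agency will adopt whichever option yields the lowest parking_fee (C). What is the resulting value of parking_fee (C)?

746

Option 1 (G + 19, K := 98):
  K = 98
  G = -28 + 6·98 (+19 from intervention) = 579
  C = -29 + 2·98 + 579 = 746
Option 2 (G − 66):
  K = 154
  G = -28 + 6·154 (−66 from intervention) = 830
  C = -29 + 2·154 + 830 = 1109
Comparing — Option 1: C=746, Option 2: C=1109. Lowest is 746 (Option 1).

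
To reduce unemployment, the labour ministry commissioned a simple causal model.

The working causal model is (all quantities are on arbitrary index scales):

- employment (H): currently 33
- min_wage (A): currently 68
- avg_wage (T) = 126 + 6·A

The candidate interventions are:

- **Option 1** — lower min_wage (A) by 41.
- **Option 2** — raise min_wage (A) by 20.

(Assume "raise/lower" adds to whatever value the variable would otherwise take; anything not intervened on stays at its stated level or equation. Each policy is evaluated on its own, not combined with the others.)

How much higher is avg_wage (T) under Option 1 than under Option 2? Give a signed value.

-366

Option 1 (A − 41):
  A = 68 − 41 = 27
  T = 126 + 6·27 = 288
Option 2 (A + 20):
  A = 68 + 20 = 88
  T = 126 + 6·88 = 654
T: 288 − 654 = -366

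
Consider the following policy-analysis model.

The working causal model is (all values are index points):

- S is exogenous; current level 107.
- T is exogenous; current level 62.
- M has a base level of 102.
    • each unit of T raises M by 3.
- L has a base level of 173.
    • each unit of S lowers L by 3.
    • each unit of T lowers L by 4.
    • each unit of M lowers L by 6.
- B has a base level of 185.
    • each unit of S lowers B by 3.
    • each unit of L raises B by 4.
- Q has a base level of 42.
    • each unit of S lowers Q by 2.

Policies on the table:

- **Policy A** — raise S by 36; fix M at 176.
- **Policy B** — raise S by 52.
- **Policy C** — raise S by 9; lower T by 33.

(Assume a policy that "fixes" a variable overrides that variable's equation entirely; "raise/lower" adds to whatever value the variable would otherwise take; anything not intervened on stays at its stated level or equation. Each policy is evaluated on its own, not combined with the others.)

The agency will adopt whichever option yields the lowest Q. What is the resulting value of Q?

-276

Policy A (S + 36, M := 176):
  S = 107 + 36 = 143
  Q = 42 − 2·143 = -244
Policy B (S + 52):
  S = 107 + 52 = 159
  Q = 42 − 2·159 = -276
Policy C (S + 9, T − 33):
  S = 107 + 9 = 116
  Q = 42 − 2·116 = -190
Comparing — Policy A: Q=-244, Policy B: Q=-276, Policy C: Q=-190. Lowest is -276 (Policy B).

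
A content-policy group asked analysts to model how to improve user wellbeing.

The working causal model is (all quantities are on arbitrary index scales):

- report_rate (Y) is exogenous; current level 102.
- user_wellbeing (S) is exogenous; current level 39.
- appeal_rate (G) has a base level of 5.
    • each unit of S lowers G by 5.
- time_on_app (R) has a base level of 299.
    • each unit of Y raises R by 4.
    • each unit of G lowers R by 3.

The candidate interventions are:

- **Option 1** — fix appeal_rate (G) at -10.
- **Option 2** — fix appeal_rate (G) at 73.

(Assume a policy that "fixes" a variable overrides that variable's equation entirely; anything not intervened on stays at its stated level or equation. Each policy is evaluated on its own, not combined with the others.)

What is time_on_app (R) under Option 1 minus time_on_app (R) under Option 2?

Option 1 (G := -10):
  Y = 102
  S = 39
  G = -10
  R = 299 + 4·102 − 3·(-10) = 737
Option 2 (G := 73):
  Y = 102
  S = 39
  G = 73
  R = 299 + 4·102 − 3·73 = 488
R: 737 − 488 = 249

249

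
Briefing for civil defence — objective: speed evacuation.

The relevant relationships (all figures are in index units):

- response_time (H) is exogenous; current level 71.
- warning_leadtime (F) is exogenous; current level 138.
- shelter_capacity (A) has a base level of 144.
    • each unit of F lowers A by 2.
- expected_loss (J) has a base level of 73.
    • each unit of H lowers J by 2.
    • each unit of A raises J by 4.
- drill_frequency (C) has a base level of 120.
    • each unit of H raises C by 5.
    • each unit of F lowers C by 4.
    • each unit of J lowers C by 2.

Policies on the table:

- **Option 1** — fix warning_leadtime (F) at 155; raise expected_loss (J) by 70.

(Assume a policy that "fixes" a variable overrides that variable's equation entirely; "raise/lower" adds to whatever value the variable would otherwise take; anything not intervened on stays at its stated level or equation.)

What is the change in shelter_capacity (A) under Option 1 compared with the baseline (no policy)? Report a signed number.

Baseline:
  F = 138
  A = 144 − 2·138 = -132
Option 1 (F := 155, J + 70):
  F = 155
  A = 144 − 2·155 = -166
Change in A: -166 − (-132) = -34

-34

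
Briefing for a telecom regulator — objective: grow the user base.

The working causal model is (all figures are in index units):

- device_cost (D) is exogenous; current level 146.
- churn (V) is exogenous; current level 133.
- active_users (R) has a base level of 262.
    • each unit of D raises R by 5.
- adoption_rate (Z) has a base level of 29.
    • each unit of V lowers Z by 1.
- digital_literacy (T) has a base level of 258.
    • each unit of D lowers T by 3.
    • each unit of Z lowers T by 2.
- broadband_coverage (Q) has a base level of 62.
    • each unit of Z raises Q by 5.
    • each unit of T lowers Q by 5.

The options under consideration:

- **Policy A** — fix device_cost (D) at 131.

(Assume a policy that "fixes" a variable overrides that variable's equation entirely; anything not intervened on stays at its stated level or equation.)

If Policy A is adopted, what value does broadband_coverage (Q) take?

Policy A (D := 131):
  D = 131
  V = 133
  Z = 29 − 133 = -104
  T = 258 − 3·131 − 2·(-104) = 73
  Q = 62 + 5·(-104) − 5·73 = -823

-823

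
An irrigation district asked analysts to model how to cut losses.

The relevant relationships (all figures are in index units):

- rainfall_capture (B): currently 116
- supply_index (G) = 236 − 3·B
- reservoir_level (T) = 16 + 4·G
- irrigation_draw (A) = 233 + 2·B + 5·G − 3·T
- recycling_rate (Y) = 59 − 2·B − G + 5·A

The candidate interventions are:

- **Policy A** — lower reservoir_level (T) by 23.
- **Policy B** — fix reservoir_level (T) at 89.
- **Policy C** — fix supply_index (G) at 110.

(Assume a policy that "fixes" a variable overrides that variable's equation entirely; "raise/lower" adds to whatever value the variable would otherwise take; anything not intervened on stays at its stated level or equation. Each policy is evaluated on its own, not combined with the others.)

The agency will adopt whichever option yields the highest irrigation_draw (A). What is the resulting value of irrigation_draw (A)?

1270

Policy A (T − 23):
  B = 116
  G = 236 − 3·116 = -112
  T = 16 + 4·(-112) (−23 from intervention) = -455
  A = 233 + 2·116 + 5·(-112) − 3·(-455) = 1270
Policy B (T := 89):
  B = 116
  G = 236 − 3·116 = -112
  T = 89
  A = 233 + 2·116 + 5·(-112) − 3·89 = -362
Policy C (G := 110):
  B = 116
  G = 110
  T = 16 + 4·110 = 456
  A = 233 + 2·116 + 5·110 − 3·456 = -353
Comparing — Policy A: A=1270, Policy B: A=-362, Policy C: A=-353. Highest is 1270 (Policy A).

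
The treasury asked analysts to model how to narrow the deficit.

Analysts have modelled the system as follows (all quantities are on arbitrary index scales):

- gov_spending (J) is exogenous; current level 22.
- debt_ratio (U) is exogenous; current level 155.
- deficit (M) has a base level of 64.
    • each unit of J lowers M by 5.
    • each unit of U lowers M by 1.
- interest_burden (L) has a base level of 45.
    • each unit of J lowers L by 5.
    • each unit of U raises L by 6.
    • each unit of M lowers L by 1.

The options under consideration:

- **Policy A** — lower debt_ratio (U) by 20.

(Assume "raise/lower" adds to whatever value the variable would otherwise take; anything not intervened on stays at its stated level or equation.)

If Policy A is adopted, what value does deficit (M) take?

Policy A (U − 20):
  J = 22
  U = 155 − 20 = 135
  M = 64 − 5·22 − 135 = -181

-181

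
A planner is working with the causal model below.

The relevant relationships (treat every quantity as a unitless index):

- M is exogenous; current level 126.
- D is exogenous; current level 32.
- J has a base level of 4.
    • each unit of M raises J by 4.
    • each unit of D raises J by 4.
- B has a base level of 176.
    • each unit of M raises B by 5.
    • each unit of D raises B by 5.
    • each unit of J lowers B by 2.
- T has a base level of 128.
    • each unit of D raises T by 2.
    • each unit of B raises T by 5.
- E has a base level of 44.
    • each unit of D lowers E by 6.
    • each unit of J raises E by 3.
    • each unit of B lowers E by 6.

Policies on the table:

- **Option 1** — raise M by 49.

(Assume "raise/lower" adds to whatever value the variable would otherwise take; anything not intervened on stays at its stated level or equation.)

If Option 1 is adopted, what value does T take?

Option 1 (M + 49):
  M = 126 + 49 = 175
  D = 32
  J = 4 + 4·175 + 4·32 = 832
  B = 176 + 5·175 + 5·32 − 2·832 = -453
  T = 128 + 2·32 + 5·(-453) = -2073

-2073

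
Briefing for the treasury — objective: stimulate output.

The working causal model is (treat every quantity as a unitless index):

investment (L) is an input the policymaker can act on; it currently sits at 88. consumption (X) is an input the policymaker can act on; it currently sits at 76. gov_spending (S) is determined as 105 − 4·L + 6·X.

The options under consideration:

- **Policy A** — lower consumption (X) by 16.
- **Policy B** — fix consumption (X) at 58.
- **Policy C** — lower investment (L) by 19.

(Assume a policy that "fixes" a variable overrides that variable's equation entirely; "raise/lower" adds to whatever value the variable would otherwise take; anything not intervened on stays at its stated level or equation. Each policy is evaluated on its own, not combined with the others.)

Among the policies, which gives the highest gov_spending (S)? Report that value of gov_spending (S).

285

Policy A (X − 16):
  L = 88
  X = 76 − 16 = 60
  S = 105 − 4·88 + 6·60 = 113
Policy B (X := 58):
  L = 88
  X = 58
  S = 105 − 4·88 + 6·58 = 101
Policy C (L − 19):
  L = 88 − 19 = 69
  X = 76
  S = 105 − 4·69 + 6·76 = 285
Comparing — Policy A: S=113, Policy B: S=101, Policy C: S=285. Highest is 285 (Policy C).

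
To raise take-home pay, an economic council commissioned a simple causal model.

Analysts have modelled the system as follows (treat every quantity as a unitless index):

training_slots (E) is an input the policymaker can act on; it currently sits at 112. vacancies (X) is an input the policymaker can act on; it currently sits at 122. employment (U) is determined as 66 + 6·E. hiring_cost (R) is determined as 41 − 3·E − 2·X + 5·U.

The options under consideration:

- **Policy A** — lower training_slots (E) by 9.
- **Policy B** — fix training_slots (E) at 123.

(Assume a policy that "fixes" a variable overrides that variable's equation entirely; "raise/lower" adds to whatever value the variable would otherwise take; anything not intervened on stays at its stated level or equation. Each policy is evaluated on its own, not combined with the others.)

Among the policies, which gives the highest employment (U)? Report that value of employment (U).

804

Policy A (E − 9):
  E = 112 − 9 = 103
  U = 66 + 6·103 = 684
Policy B (E := 123):
  E = 123
  U = 66 + 6·123 = 804
Comparing — Policy A: U=684, Policy B: U=804. Highest is 804 (Policy B).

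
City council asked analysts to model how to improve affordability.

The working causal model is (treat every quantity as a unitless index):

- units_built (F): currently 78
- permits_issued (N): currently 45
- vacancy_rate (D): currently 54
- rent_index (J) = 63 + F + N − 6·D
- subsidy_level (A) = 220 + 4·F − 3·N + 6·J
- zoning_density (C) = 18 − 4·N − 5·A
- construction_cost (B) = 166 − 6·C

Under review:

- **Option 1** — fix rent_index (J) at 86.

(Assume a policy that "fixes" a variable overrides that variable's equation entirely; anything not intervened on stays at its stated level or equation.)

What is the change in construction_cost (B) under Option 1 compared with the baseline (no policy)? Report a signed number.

Baseline:
  F = 78
  N = 45
  D = 54
  J = 63 + 78 + 45 − 6·54 = -138
  A = 220 + 4·78 − 3·45 + 6·(-138) = -431
  C = 18 − 4·45 − 5·(-431) = 1993
  B = 166 − 6·1993 = -11792
Option 1 (J := 86):
  F = 78
  N = 45
  D = 54
  J = 86
  A = 220 + 4·78 − 3·45 + 6·86 = 913
  C = 18 − 4·45 − 5·913 = -4727
  B = 166 − 6·(-4727) = 28528
Change in B: 28528 − (-11792) = 40320

40320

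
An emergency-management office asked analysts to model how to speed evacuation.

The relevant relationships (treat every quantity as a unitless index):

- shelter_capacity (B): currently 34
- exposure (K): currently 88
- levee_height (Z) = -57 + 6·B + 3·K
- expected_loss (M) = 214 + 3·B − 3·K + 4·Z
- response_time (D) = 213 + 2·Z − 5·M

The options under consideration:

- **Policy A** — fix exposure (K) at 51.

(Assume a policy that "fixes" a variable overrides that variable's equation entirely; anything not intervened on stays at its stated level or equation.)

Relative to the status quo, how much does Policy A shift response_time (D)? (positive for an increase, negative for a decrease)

Baseline:
  B = 34
  K = 88
  Z = -57 + 6·34 + 3·88 = 411
  M = 214 + 3·34 − 3·88 + 4·411 = 1696
  D = 213 + 2·411 − 5·1696 = -7445
Policy A (K := 51):
  B = 34
  K = 51
  Z = -57 + 6·34 + 3·51 = 300
  M = 214 + 3·34 − 3·51 + 4·300 = 1363
  D = 213 + 2·300 − 5·1363 = -6002
Change in D: -6002 − (-7445) = 1443

1443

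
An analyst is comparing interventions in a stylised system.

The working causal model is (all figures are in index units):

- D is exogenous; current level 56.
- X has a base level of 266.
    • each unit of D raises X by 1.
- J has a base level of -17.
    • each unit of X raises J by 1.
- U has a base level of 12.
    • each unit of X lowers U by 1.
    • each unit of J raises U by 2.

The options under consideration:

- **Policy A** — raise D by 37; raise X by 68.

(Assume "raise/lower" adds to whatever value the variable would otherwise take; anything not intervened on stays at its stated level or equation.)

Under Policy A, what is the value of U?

Policy A (D + 37, X + 68):
  D = 56 + 37 = 93
  X = 266 + 93 (+68 from intervention) = 427
  J = -17 + 427 = 410
  U = 12 − 427 + 2·410 = 405

405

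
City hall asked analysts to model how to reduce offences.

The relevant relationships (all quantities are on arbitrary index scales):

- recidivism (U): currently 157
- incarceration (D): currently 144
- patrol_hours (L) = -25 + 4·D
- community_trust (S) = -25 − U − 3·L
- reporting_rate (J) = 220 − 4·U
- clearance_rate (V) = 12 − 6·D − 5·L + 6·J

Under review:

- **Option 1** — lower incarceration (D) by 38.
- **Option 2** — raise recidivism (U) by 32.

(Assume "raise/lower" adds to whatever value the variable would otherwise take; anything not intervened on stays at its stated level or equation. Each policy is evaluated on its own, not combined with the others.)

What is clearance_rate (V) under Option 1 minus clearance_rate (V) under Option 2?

Option 1 (D − 38):
  U = 157
  D = 144 − 38 = 106
  L = -25 + 4·106 = 399
  J = 220 − 4·157 = -408
  V = 12 − 6·106 − 5·399 + 6·(-408) = -5067
Option 2 (U + 32):
  U = 157 + 32 = 189
  D = 144
  L = -25 + 4·144 = 551
  J = 220 − 4·189 = -536
  V = 12 − 6·144 − 5·551 + 6·(-536) = -6823
V: -5067 − (-6823) = 1756

1756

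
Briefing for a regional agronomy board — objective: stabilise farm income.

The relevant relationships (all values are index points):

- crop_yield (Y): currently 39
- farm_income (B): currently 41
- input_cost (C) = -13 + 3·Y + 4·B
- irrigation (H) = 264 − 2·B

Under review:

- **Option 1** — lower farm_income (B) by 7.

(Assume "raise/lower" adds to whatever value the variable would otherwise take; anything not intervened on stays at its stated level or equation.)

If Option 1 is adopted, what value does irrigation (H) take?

Option 1 (B − 7):
  B = 41 − 7 = 34
  H = 264 − 2·34 = 196

196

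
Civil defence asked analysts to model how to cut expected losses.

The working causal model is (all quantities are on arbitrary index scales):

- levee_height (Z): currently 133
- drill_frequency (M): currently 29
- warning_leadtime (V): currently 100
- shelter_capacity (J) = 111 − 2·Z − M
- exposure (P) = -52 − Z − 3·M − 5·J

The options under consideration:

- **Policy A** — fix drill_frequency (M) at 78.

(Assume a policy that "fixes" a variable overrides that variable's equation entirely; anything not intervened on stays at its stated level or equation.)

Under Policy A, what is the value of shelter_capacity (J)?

-233

Policy A (M := 78):
  Z = 133
  M = 78
  J = 111 − 2·133 − 78 = -233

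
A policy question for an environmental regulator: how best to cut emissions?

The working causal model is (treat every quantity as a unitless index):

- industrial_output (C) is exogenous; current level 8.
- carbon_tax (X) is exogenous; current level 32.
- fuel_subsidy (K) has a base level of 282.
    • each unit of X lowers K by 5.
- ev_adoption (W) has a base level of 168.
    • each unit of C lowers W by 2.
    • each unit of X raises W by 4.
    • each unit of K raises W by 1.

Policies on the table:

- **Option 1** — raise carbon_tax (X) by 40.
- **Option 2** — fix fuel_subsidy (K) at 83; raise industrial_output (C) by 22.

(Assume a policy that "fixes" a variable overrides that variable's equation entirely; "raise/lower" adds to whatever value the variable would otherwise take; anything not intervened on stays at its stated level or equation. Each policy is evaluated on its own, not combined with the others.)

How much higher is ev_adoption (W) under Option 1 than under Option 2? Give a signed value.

Option 1 (X + 40):
  C = 8
  X = 32 + 40 = 72
  K = 282 − 5·72 = -78
  W = 168 − 2·8 + 4·72 + (-78) = 362
Option 2 (K := 83, C + 22):
  C = 8 + 22 = 30
  X = 32
  K = 83
  W = 168 − 2·30 + 4·32 + 83 = 319
W: 362 − 319 = 43

43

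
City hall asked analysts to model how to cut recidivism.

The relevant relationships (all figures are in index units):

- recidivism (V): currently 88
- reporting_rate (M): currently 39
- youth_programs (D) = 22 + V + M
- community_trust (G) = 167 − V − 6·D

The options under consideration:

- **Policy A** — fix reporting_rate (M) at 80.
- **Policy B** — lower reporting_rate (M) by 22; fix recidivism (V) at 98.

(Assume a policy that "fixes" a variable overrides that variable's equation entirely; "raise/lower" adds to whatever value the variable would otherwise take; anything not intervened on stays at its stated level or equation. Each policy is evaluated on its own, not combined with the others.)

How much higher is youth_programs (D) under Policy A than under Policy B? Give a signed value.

Policy A (M := 80):
  V = 88
  M = 80
  D = 22 + 88 + 80 = 190
Policy B (M − 22, V := 98):
  V = 98
  M = 39 − 22 = 17
  D = 22 + 98 + 17 = 137
D: 190 − 137 = 53

53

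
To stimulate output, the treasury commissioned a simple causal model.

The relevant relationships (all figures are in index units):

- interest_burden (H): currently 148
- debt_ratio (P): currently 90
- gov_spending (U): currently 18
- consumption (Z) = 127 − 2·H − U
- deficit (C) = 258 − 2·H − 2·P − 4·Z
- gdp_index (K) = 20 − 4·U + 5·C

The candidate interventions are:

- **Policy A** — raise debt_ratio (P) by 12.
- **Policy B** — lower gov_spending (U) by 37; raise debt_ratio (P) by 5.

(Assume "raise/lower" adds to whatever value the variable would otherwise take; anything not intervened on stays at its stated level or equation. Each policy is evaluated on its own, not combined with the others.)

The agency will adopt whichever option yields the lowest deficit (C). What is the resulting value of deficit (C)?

372

Policy A (P + 12):
  H = 148
  P = 90 + 12 = 102
  U = 18
  Z = 127 − 2·148 − 18 = -187
  C = 258 − 2·148 − 2·102 − 4·(-187) = 506
Policy B (U − 37, P + 5):
  H = 148
  P = 90 + 5 = 95
  U = 18 − 37 = -19
  Z = 127 − 2·148 − (-19) = -150
  C = 258 − 2·148 − 2·95 − 4·(-150) = 372
Comparing — Policy A: C=506, Policy B: C=372. Lowest is 372 (Policy B).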